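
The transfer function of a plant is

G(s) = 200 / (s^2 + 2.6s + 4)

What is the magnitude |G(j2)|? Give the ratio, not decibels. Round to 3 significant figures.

At s = jω = j2:
quadratic: (j2)² + 2.6·j2 + 4 = 0 + j5.2 → |·| ≈ 5.2, ∠ ≈ 90.00°
|G| = 200 / 5.2 ≈ 38.462

38.5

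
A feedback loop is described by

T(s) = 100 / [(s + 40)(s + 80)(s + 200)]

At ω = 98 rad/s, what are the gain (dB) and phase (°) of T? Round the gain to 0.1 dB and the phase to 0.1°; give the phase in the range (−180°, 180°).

At s = jω = j98:
pole (s+40): 40 + j98 → |·| = √(40²+98²) = √11204 ≈ 105.85, ∠ = arctan(98/40) ≈ 67.80°
pole (s+80): 80 + j98 → |·| = √(80²+98²) = √16004 ≈ 126.51, ∠ = arctan(98/80) ≈ 50.77°
pole (s+200): 200 + j98 → |·| = √(200²+98²) = √49604 ≈ 222.72, ∠ = arctan(98/200) ≈ 26.10°
|T| = 100 / 2.9825e+06 ≈ 3.3529e-05
Gain = 20 log₁₀(3.3529e-05) ≈ -89.49 dB
∠T = 0.00° − 144.67° = -144.67°

-89.5 dB, -144.7°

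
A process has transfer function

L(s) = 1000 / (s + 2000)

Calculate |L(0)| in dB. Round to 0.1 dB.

L(0) = 1000 / 2000 = 0.5
20 log₁₀(0.5) ≈ -6.02 dB

-6.0 dB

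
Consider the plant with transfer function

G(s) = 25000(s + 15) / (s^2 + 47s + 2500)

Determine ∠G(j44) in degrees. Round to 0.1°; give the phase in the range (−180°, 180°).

-3.6°

At s = jω = j44:
zero (s+15): 15 + j44 → |·| = √(15²+44²) = √2161 ≈ 46.487, ∠ = arctan(44/15) ≈ 71.18°
quadratic: (j44)² + 47·j44 + 2500 = 564 + j2068 → |·| ≈ 2143.5, ∠ ≈ 74.74°
∠G = 71.18° − 74.74° = -3.56°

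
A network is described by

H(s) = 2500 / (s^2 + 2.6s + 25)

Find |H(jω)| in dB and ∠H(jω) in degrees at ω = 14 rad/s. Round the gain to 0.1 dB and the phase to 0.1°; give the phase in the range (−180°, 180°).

23.1 dB, -168.0°

At s = jω = j14:
quadratic: (j14)² + 2.6·j14 + 25 = -171 + j36.4 → |·| ≈ 174.83, ∠ ≈ 167.98°
|H| = 2500 / 174.83 ≈ 14.3
Gain = 20 log₁₀(14.3) ≈ 23.11 dB
∠H = 0.00° − 167.98° = -167.98°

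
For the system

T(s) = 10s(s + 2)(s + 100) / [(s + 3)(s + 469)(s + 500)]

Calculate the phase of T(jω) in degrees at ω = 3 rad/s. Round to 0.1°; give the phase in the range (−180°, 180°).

At s = jω = j3:
zero (s+2): 2 + j3 → |·| = √(2²+3²) = √13 ≈ 3.6056, ∠ = arctan(3/2) ≈ 56.31°
zero (s+100): 100 + j3 → |·| = √(100²+3²) = √10009 ≈ 100.04, ∠ = arctan(3/100) ≈ 1.72°
zero at origin: s = j3 → |·| = 3, ∠ = 90.00°
pole (s+3): 3 + j3 → |·| = √(3²+3²) = √18 ≈ 4.2426, ∠ = arctan(3/3) ≈ 45.00°
pole (s+469): 469 + j3 → |·| = √(469²+3²) = √219970 ≈ 469.01, ∠ = arctan(3/469) ≈ 0.37°
pole (s+500): 500 + j3 → |·| = √(500²+3²) = √250009 ≈ 500.01, ∠ = arctan(3/500) ≈ 0.34°
∠T = 148.03° − 45.71° = 102.32°

102.3°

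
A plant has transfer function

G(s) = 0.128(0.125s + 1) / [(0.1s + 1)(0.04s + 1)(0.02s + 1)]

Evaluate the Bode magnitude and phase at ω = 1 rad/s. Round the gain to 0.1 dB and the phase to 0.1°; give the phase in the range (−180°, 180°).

At ω = 1 rad/s:
zero (1 + j1·0.125) = 1 + j0.125 → |·| ≈ 1.0078, ∠ ≈ 7.13°
pole (1 + j1·0.1) = 1 + j0.1 → |·| ≈ 1.005, ∠ ≈ 5.71°
pole (1 + j1·0.04) = 1 + j0.04 → |·| ≈ 1.0008, ∠ ≈ 2.29°
pole (1 + j1·0.02) = 1 + j0.02 → |·| ≈ 1.0002, ∠ ≈ 1.15°
|G| = 0.128 · 1.0078 / (1.005 · 1.0008 · 1.0002) ≈ 0.12823
Gain = 20 log₁₀(0.12823) ≈ -17.84 dB
∠G = (7.13°) − (5.71° + 2.29° + 1.15°) = -2.02°

-17.8 dB, -2.0°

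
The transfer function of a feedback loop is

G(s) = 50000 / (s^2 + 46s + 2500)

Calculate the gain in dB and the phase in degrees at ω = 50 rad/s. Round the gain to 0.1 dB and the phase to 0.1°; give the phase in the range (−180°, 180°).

26.7 dB, -90.0°

At s = jω = j50:
quadratic: (j50)² + 46·j50 + 2500 = 0 + j2300 → |·| ≈ 2300, ∠ ≈ 90.00°
|G| = 50000 / 2300 ≈ 21.739
Gain = 20 log₁₀(21.739) ≈ 26.74 dB
∠G = 0.00° − 90.00° = -90.00°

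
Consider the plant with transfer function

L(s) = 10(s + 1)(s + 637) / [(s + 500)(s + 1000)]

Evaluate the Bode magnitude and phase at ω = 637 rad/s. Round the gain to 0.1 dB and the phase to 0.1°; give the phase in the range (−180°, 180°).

15.5 dB, 50.5°

At s = jω = j637:
zero (s+1): 1 + j637 → |·| = √(1²+637²) = √405770 ≈ 637, ∠ = arctan(637/1) ≈ 89.91°
zero (s+637): 637 + j637 → |·| = √(637²+637²) = √811538 ≈ 900.85, ∠ = arctan(637/637) ≈ 45.00°
pole (s+500): 500 + j637 → |·| = √(500²+637²) = √655769 ≈ 809.8, ∠ = arctan(637/500) ≈ 51.87°
pole (s+1000): 1000 + j637 → |·| = √(1000²+637²) = √1405769 ≈ 1185.7, ∠ = arctan(637/1000) ≈ 32.50°
|L| = 10 · 5.7384e+05 / 9.6018e+05 ≈ 5.9764
Gain = 20 log₁₀(5.9764) ≈ 15.53 dB
∠L = 134.91° − 84.37° = 50.54°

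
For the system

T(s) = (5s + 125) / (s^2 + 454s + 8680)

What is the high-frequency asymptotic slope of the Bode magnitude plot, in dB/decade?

-20 dB/decade

Each pole contributes −20 dB/decade at high frequency; each zero contributes +20 dB/decade.
Net: 1 zero(s) − 2 pole(s) → -20 dB/decade.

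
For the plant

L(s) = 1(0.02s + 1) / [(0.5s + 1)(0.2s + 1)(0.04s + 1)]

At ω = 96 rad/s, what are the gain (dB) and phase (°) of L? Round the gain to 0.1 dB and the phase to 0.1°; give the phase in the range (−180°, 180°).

-64.6 dB, 171.3°

At ω = 96 rad/s:
zero (1 + j96·0.02) = 1 + j1.92 → |·| ≈ 2.1648, ∠ ≈ 62.49°
pole (1 + j96·0.5) = 1 + j48 → |·| ≈ 48.01, ∠ ≈ 88.81°
pole (1 + j96·0.2) = 1 + j19.2 → |·| ≈ 19.226, ∠ ≈ 87.02°
pole (1 + j96·0.04) = 1 + j3.84 → |·| ≈ 3.9681, ∠ ≈ 75.40°
|L| = 1 · 2.1648 / (48.01 · 19.226 · 3.9681) ≈ 0.00059104
Gain = 20 log₁₀(0.00059104) ≈ -64.57 dB
∠L = (62.49°) − (88.81° + 87.02° + 75.40°) = -188.74° ≡ 171.26° (principal value)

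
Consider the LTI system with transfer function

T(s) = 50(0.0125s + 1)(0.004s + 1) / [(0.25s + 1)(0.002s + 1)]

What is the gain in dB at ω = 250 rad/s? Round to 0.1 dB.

At ω = 250 rad/s:
zero (1 + j250·0.0125) = 1 + j3.125 → |·| ≈ 3.2811, ∠ ≈ 72.26°
zero (1 + j250·0.004) = 1 + j1 → |·| ≈ 1.4142, ∠ ≈ 45.00°
pole (1 + j250·0.25) = 1 + j62.5 → |·| ≈ 62.508, ∠ ≈ 89.08°
pole (1 + j250·0.002) = 1 + j0.5 → |·| ≈ 1.118, ∠ ≈ 26.57°
|T| = 50 · 3.2811 · 1.4142 / (62.508 · 1.118) ≈ 3.3199
Gain = 20 log₁₀(3.3199) ≈ 10.42 dB

10.4 dB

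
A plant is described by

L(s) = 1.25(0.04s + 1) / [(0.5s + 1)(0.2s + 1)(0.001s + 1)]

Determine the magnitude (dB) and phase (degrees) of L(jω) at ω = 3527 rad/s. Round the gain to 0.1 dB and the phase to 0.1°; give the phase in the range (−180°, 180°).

-88.3 dB, -164.5°

At ω = 3527 rad/s:
zero (1 + j3527·0.04) = 1 + j141.08 → |·| ≈ 141.08, ∠ ≈ 89.59°
pole (1 + j3527·0.5) = 1 + j1763.5 → |·| ≈ 1763.5, ∠ ≈ 89.97°
pole (1 + j3527·0.2) = 1 + j705.4 → |·| ≈ 705.4, ∠ ≈ 89.92°
pole (1 + j3527·0.001) = 1 + j3.527 → |·| ≈ 3.666, ∠ ≈ 74.17°
|L| = 1.25 · 141.08 / (1763.5 · 705.4 · 3.666) ≈ 3.867e-05
Gain = 20 log₁₀(3.867e-05) ≈ -88.25 dB
∠L = (89.59°) − (89.97° + 89.92° + 74.17°) = -164.47°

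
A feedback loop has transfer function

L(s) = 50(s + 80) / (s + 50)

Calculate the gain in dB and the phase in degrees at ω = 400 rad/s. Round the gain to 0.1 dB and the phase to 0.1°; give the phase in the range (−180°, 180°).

34.1 dB, -4.2°

At s = jω = j400:
zero (s+80): 80 + j400 → |·| = √(80²+400²) = √166400 ≈ 407.92, ∠ = arctan(400/80) ≈ 78.69°
pole (s+50): 50 + j400 → |·| = √(50²+400²) = √162500 ≈ 403.11, ∠ = arctan(400/50) ≈ 82.87°
|L| = 50 · 407.92 / 403.11 ≈ 50.597
Gain = 20 log₁₀(50.597) ≈ 34.08 dB
∠L = 78.69° − 82.87° = -4.18°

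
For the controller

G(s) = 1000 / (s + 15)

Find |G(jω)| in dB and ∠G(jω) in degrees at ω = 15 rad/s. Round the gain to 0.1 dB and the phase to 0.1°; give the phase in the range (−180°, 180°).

33.5 dB, -45.0°

Substitute s = j15:
Numerator: 1000 = 1000 + j0
Denominator: (j15) + 15 = 15 + j15
|N| = √(1000² + 0²) ≈ 1000, ∠N ≈ 0.00°
|D| = √(15² + 15²) ≈ 21.213, ∠D ≈ 45.00°
|G| = 1000 / 21.213 ≈ 47.141
Gain = 20 log₁₀(47.141) ≈ 33.47 dB
∠G = 0.00° − 45.00° = -45.00°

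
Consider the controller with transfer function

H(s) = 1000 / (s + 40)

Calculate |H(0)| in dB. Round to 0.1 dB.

H(0) = 1000 / (40) = 25
20 log₁₀(25) ≈ 27.96 dB

28.0 dB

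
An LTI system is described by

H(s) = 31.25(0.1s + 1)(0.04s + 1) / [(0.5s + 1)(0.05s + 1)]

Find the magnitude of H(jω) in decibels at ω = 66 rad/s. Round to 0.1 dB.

At ω = 66 rad/s:
zero (1 + j66·0.1) = 1 + j6.6 → |·| ≈ 6.6753, ∠ ≈ 81.38°
zero (1 + j66·0.04) = 1 + j2.64 → |·| ≈ 2.823, ∠ ≈ 69.25°
pole (1 + j66·0.5) = 1 + j33 → |·| ≈ 33.015, ∠ ≈ 88.26°
pole (1 + j66·0.05) = 1 + j3.3 → |·| ≈ 3.4482, ∠ ≈ 73.14°
|H| = 31.25 · 6.6753 · 2.823 / (33.015 · 3.4482) ≈ 5.1728
Gain = 20 log₁₀(5.1728) ≈ 14.27 dB

14.3 dB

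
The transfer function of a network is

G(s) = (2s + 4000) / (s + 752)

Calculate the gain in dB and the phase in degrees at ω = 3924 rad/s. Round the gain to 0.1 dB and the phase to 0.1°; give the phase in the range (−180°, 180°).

6.9 dB, -16.2°

Substitute s = j3924:
Numerator: 2(j3924) + 4000 = 4000 + j7848
Denominator: (j3924) + 752 = 752 + j3924
|N| = √(4000² + 7848²) ≈ 8808.6, ∠N ≈ 62.99°
|D| = √(752² + 3924²) ≈ 3995.4, ∠D ≈ 79.15°
|G| = 8808.6 / 3995.4 ≈ 2.2047
Gain = 20 log₁₀(2.2047) ≈ 6.87 dB
∠G = 62.99° − 79.15° = -16.16°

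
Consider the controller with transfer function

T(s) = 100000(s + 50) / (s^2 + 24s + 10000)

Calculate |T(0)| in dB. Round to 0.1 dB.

54.0 dB

T(0) = 100000·50 / 10000 = 500
20 log₁₀(500) ≈ 53.98 dB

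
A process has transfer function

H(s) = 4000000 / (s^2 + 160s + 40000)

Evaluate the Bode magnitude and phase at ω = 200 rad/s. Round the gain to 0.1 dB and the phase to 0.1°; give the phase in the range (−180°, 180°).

41.9 dB, -90.0°

At s = jω = j200:
quadratic: (j200)² + 160·j200 + 40000 = 0 + j32000 → |·| ≈ 32000, ∠ ≈ 90.00°
|H| = 4000000 / 32000 ≈ 125
Gain = 20 log₁₀(125) ≈ 41.94 dB
∠H = 0.00° − 90.00° = -90.00°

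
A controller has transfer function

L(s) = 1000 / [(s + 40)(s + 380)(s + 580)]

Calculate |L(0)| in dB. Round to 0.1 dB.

-78.9 dB

L(0) = 1000 / (40·380·580) ≈ 0.00011343
20 log₁₀(0.00011343) ≈ -78.91 dB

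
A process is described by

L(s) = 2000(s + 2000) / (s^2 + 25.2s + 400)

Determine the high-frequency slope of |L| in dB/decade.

-20 dB/decade

Each pole contributes −20 dB/decade at high frequency; each zero contributes +20 dB/decade.
Net: 1 zero(s) − 2 pole(s) → -20 dB/decade.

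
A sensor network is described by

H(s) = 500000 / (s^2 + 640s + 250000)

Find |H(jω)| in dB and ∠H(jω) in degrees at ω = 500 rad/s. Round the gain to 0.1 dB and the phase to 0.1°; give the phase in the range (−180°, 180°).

3.9 dB, -90.0°

At s = jω = j500:
quadratic: (j500)² + 640·j500 + 250000 = 0 + j320000 → |·| ≈ 3.2e+05, ∠ ≈ 90.00°
|H| = 500000 / 3.2e+05 ≈ 1.5625
Gain = 20 log₁₀(1.5625) ≈ 3.88 dB
∠H = 0.00° − 90.00° = -90.00°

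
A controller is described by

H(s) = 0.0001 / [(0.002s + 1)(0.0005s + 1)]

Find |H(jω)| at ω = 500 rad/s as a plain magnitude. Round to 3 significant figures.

At ω = 500 rad/s:
pole (1 + j500·0.002) = 1 + j1 → |·| ≈ 1.4142, ∠ ≈ 45.00°
pole (1 + j500·0.0005) = 1 + j0.25 → |·| ≈ 1.0308, ∠ ≈ 14.04°
|H| = 0.0001 · 1 / (1.4142 · 1.0308) ≈ 6.8599e-05

6.86e-05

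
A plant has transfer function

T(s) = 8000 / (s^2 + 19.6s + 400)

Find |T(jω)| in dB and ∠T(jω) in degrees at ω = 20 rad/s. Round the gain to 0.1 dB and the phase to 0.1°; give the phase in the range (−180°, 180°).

At s = jω = j20:
quadratic: (j20)² + 19.6·j20 + 400 = 0 + j392 → |·| ≈ 392, ∠ ≈ 90.00°
|T| = 8000 / 392 ≈ 20.408
Gain = 20 log₁₀(20.408) ≈ 26.20 dB
∠T = 0.00° − 90.00° = -90.00°

26.2 dB, -90.0°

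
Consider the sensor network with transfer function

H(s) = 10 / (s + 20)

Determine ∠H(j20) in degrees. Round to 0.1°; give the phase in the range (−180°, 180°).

Substitute s = j20:
Numerator: 10 = 10 + j0
Denominator: (j20) + 20 = 20 + j20
|N| = √(10² + 0²) ≈ 10, ∠N ≈ 0.00°
|D| = √(20² + 20²) ≈ 28.284, ∠D ≈ 45.00°
∠H = 0.00° − 45.00° = -45.00°

-45.0°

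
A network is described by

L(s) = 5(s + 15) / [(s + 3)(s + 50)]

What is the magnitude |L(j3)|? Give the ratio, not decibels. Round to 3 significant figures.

At s = jω = j3:
zero (s+15): 15 + j3 → |·| = √(15²+3²) = √234 ≈ 15.297, ∠ = arctan(3/15) ≈ 11.31°
pole (s+3): 3 + j3 → |·| = √(3²+3²) = √18 ≈ 4.2426, ∠ = arctan(3/3) ≈ 45.00°
pole (s+50): 50 + j3 → |·| = √(50²+3²) = √2509 ≈ 50.09, ∠ = arctan(3/50) ≈ 3.43°
|L| = 5 · 15.297 / 212.51 ≈ 0.35991

0.360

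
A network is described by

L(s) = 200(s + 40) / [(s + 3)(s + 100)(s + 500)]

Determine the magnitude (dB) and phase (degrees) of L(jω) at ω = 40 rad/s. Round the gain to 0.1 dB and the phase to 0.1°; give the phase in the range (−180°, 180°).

-45.6 dB, -67.1°

At s = jω = j40:
zero (s+40): 40 + j40 → |·| = √(40²+40²) = √3200 ≈ 56.569, ∠ = arctan(40/40) ≈ 45.00°
pole (s+3): 3 + j40 → |·| = √(3²+40²) = √1609 ≈ 40.112, ∠ = arctan(40/3) ≈ 85.71°
pole (s+100): 100 + j40 → |·| = √(100²+40²) = √11600 ≈ 107.7, ∠ = arctan(40/100) ≈ 21.80°
pole (s+500): 500 + j40 → |·| = √(500²+40²) = √251600 ≈ 501.6, ∠ = arctan(40/500) ≈ 4.57°
|L| = 200 · 56.569 / 2.1669e+06 ≈ 0.0052212
Gain = 20 log₁₀(0.0052212) ≈ -45.64 dB
∠L = 45.00° − 112.08° = -67.08°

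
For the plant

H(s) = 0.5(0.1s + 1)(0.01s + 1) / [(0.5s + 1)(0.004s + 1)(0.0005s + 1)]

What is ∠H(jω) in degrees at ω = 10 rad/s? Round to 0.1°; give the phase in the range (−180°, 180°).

-30.6°

At ω = 10 rad/s:
zero (1 + j10·0.1) = 1 + j1 → |·| ≈ 1.4142, ∠ ≈ 45.00°
zero (1 + j10·0.01) = 1 + j0.1 → |·| ≈ 1.005, ∠ ≈ 5.71°
pole (1 + j10·0.5) = 1 + j5 → |·| ≈ 5.099, ∠ ≈ 78.69°
pole (1 + j10·0.004) = 1 + j0.04 → |·| ≈ 1.0008, ∠ ≈ 2.29°
pole (1 + j10·0.0005) = 1 + j0.005 → |·| ≈ 1, ∠ ≈ 0.29°
∠H = (45.00° + 5.71°) − (78.69° + 2.29° + 0.29°) = -30.56°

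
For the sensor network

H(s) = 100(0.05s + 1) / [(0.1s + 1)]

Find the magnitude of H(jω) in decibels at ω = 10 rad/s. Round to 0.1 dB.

38.0 dB

At ω = 10 rad/s:
zero (1 + j10·0.05) = 1 + j0.5 → |·| ≈ 1.118, ∠ ≈ 26.57°
pole (1 + j10·0.1) = 1 + j1 → |·| ≈ 1.4142, ∠ ≈ 45.00°
|H| = 100 · 1.118 / (1.4142) ≈ 79.055
Gain = 20 log₁₀(79.055) ≈ 37.96 dB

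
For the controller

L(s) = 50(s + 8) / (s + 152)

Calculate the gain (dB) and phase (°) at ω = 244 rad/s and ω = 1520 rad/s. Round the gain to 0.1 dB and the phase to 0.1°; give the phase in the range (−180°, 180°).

At s = jω = j244:
zero (s+8): 8 + j244 → |·| = √(8²+244²) = √59600 ≈ 244.13, ∠ = arctan(244/8) ≈ 88.12°
pole (s+152): 152 + j244 → |·| = √(152²+244²) = √82640 ≈ 287.47, ∠ = arctan(244/152) ≈ 58.08°
|L| = 50 · 244.13 / 287.47 ≈ 42.462
Gain = 20 log₁₀(42.462) ≈ 32.56 dB
∠L = 88.12° − 58.08° = 30.04°

At s = jω = j1520:
zero (s+8): 8 + j1520 → |·| = √(8²+1520²) = √2310464 ≈ 1520, ∠ = arctan(1520/8) ≈ 89.70°
pole (s+152): 152 + j1520 → |·| = √(152²+1520²) = √2333504 ≈ 1527.6, ∠ = arctan(1520/152) ≈ 84.29°
|L| = 50 · 1520 / 1527.6 ≈ 49.751
Gain = 20 log₁₀(49.751) ≈ 33.94 dB
∠L = 89.70° − 84.29° = 5.41°

ω = 244: 32.6 dB, 30.0°; ω = 1520: 33.9 dB, 5.4°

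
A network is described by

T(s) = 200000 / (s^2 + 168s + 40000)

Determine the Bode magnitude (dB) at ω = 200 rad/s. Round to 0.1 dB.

At s = jω = j200:
quadratic: (j200)² + 168·j200 + 40000 = 0 + j33600 → |·| ≈ 33600, ∠ ≈ 90.00°
|T| = 200000 / 33600 ≈ 5.9524
Gain = 20 log₁₀(5.9524) ≈ 15.49 dB

15.5 dB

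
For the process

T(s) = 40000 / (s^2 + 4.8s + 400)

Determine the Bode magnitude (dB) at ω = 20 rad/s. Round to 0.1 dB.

At s = jω = j20:
quadratic: (j20)² + 4.8·j20 + 400 = 0 + j96 → |·| ≈ 96, ∠ ≈ 90.00°
|T| = 40000 / 96 ≈ 416.67
Gain = 20 log₁₀(416.67) ≈ 52.40 dB

52.4 dB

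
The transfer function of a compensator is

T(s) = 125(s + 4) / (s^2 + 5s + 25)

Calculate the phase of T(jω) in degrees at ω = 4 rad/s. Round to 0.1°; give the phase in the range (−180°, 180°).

At s = jω = j4:
zero (s+4): 4 + j4 → |·| = √(4²+4²) = √32 ≈ 5.6569, ∠ = arctan(4/4) ≈ 45.00°
quadratic: (j4)² + 5·j4 + 25 = 9 + j20 → |·| ≈ 21.932, ∠ ≈ 65.77°
∠T = 45.00° − 65.77° = -20.77°

-20.8°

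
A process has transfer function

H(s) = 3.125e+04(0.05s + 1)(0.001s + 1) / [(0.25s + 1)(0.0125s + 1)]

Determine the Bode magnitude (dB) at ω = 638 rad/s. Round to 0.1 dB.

At ω = 638 rad/s:
zero (1 + j638·0.05) = 1 + j31.9 → |·| ≈ 31.916, ∠ ≈ 88.20°
zero (1 + j638·0.001) = 1 + j0.638 → |·| ≈ 1.1862, ∠ ≈ 32.54°
pole (1 + j638·0.25) = 1 + j159.5 → |·| ≈ 159.5, ∠ ≈ 89.64°
pole (1 + j638·0.0125) = 1 + j7.975 → |·| ≈ 8.0375, ∠ ≈ 82.85°
|H| = 3.125e+04 · 31.916 · 1.1862 / (159.5 · 8.0375) ≈ 922.86
Gain = 20 log₁₀(922.86) ≈ 59.30 dB

59.3 dB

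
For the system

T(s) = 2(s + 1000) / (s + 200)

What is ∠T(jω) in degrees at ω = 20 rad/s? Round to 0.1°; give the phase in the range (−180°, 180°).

-4.6°

At s = jω = j20:
zero (s+1000): 1000 + j20 → |·| = √(1000²+20²) = √1000400 ≈ 1000.2, ∠ = arctan(20/1000) ≈ 1.15°
pole (s+200): 200 + j20 → |·| = √(200²+20²) = √40400 ≈ 201, ∠ = arctan(20/200) ≈ 5.71°
∠T = 1.15° − 5.71° = -4.56°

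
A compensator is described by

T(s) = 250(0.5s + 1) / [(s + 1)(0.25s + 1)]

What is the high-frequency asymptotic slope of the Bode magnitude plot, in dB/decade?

-20 dB/decade

Each pole contributes −20 dB/decade at high frequency; each zero contributes +20 dB/decade.
Net: 1 zero(s) − 2 pole(s) → -20 dB/decade.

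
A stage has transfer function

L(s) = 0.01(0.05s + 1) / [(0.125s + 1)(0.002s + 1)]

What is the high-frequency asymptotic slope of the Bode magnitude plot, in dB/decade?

-20 dB/decade

Each pole contributes −20 dB/decade at high frequency; each zero contributes +20 dB/decade.
Net: 1 zero(s) − 2 pole(s) → -20 dB/decade.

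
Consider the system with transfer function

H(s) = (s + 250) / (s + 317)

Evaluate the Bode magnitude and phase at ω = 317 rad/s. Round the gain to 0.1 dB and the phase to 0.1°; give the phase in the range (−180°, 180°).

-0.9 dB, 6.7°

At s = jω = j317:
zero (s+250): 250 + j317 → |·| = √(250²+317²) = √162989 ≈ 403.72, ∠ = arctan(317/250) ≈ 51.74°
pole (s+317): 317 + j317 → |·| = √(317²+317²) = √200978 ≈ 448.31, ∠ = arctan(317/317) ≈ 45.00°
|H| = 1 · 403.72 / 448.31 ≈ 0.90054
Gain = 20 log₁₀(0.90054) ≈ -0.91 dB
∠H = 51.74° − 45.00° = 6.74°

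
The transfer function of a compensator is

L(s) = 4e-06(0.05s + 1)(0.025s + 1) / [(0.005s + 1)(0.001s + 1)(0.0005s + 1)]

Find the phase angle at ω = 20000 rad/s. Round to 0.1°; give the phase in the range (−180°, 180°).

-81.0°

At ω = 20000 rad/s:
zero (1 + j20000·0.05) = 1 + j1000 → |·| ≈ 1000, ∠ ≈ 89.94°
zero (1 + j20000·0.025) = 1 + j500 → |·| ≈ 500, ∠ ≈ 89.89°
pole (1 + j20000·0.005) = 1 + j100 → |·| ≈ 100, ∠ ≈ 89.43°
pole (1 + j20000·0.001) = 1 + j20 → |·| ≈ 20.025, ∠ ≈ 87.14°
pole (1 + j20000·0.0005) = 1 + j10 → |·| ≈ 10.05, ∠ ≈ 84.29°
∠L = (89.94° + 89.89°) − (89.43° + 87.14° + 84.29°) = -81.03°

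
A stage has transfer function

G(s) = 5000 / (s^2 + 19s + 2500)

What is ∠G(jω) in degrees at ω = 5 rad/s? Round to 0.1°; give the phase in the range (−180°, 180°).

At s = jω = j5:
quadratic: (j5)² + 19·j5 + 2500 = 2475 + j95 → |·| ≈ 2476.8, ∠ ≈ 2.20°
∠G = 0.00° − 2.20° = -2.20°

-2.2°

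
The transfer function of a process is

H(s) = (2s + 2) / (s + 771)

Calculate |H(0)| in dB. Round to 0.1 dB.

-51.7 dB

H(0) = 2 / 771 ≈ 0.002594
20 log₁₀(0.002594) ≈ -51.72 dB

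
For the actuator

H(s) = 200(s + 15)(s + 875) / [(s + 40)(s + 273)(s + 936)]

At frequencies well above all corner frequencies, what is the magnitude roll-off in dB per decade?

Each pole contributes −20 dB/decade at high frequency; each zero contributes +20 dB/decade.
Net: 2 zero(s) − 3 pole(s) → -20 dB/decade.

-20 dB/decade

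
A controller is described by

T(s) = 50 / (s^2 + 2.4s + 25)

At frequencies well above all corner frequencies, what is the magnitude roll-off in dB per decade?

Each pole contributes −20 dB/decade at high frequency; each zero contributes +20 dB/decade.
Net: 0 zero(s) − 2 pole(s) → -40 dB/decade.

-40 dB/decade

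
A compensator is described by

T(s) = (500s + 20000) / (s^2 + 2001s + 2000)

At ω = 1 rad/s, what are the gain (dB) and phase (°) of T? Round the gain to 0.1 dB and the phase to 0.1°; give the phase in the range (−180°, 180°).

Substitute s = j1:
Numerator: 500(j1) + 20000 = 20000 + j500
Denominator: (j1)^2 + 2001(j1) + 2000 = 1999 + j2001
|N| = √(20000² + 500²) ≈ 20006, ∠N ≈ 1.43°
|D| = √(1999² + 2001²) ≈ 2828.4, ∠D ≈ 45.03°
|T| = 20006 / 2828.4 ≈ 7.0733
Gain = 20 log₁₀(7.0733) ≈ 16.99 dB
∠T = 1.43° − 45.03° = -43.60°

17.0 dB, -43.6°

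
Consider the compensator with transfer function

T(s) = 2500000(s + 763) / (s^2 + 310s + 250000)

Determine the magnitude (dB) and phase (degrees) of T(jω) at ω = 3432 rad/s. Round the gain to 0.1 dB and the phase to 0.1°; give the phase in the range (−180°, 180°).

57.6 dB, -97.3°

At s = jω = j3432:
zero (s+763): 763 + j3432 → |·| = √(763²+3432²) = √12360793 ≈ 3515.8, ∠ = arctan(3432/763) ≈ 77.47°
quadratic: (j3432)² + 310·j3432 + 250000 = -11528624 + j1063920 → |·| ≈ 1.1578e+07, ∠ ≈ 174.73°
|T| = 2500000 · 3515.8 / 1.1578e+07 ≈ 759.16
Gain = 20 log₁₀(759.16) ≈ 57.61 dB
∠T = 77.47° − 174.73° = -97.26°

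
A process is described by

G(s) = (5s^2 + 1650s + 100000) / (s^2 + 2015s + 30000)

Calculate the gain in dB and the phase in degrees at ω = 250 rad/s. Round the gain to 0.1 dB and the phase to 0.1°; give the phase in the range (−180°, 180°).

-0.7 dB, 23.6°

Substitute s = j250:
Numerator: 5(j250)^2 + 1650(j250) + 100000 = -212500 + j412500
Denominator: (j250)^2 + 2015(j250) + 30000 = -32500 + j503750
|N| = √(212500² + 412500²) ≈ 4.6402e+05, ∠N ≈ 117.26°
|D| = √(32500² + 503750²) ≈ 5.048e+05, ∠D ≈ 93.69°
|G| = 4.6402e+05 / 5.048e+05 ≈ 0.91922
Gain = 20 log₁₀(0.91922) ≈ -0.73 dB
∠G = 117.26° − 93.69° = 23.57°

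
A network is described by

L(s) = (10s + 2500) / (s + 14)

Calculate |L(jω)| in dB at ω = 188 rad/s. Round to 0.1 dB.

Substitute s = j188:
Numerator: 10(j188) + 2500 = 2500 + j1880
Denominator: (j188) + 14 = 14 + j188
|N| = √(2500² + 1880²) ≈ 3128, ∠N ≈ 36.94°
|D| = √(14² + 188²) ≈ 188.52, ∠D ≈ 85.74°
|L| = 3128 / 188.52 ≈ 16.592
Gain = 20 log₁₀(16.592) ≈ 24.40 dB

24.4 dB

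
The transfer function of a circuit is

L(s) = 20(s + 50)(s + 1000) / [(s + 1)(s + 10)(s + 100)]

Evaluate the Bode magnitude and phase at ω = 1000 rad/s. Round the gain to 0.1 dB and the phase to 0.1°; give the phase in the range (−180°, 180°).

At s = jω = j1000:
zero (s+50): 50 + j1000 → |·| = √(50²+1000²) = √1002500 ≈ 1001.2, ∠ = arctan(1000/50) ≈ 87.14°
zero (s+1000): 1000 + j1000 → |·| = √(1000²+1000²) = √2000000 ≈ 1414.2, ∠ = arctan(1000/1000) ≈ 45.00°
pole (s+1): 1 + j1000 → |·| = √(1²+1000²) = √1000001 ≈ 1000, ∠ = arctan(1000/1) ≈ 89.94°
pole (s+10): 10 + j1000 → |·| = √(10²+1000²) = √1000100 ≈ 1000, ∠ = arctan(1000/10) ≈ 89.43°
pole (s+100): 100 + j1000 → |·| = √(100²+1000²) = √1010000 ≈ 1005, ∠ = arctan(1000/100) ≈ 84.29°
|L| = 20 · 1.4159e+06 / 1.005e+09 ≈ 0.028177
Gain = 20 log₁₀(0.028177) ≈ -31.00 dB
∠L = 132.14° − 263.66° = -131.52°

-31.0 dB, -131.5°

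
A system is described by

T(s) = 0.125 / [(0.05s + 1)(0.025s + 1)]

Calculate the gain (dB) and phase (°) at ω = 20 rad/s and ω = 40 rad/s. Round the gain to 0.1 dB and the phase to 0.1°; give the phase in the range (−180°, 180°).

ω = 20: -22.0 dB, -71.6°; ω = 40: -28.1 dB, -108.4°

At ω = 20 rad/s:
pole (1 + j20·0.05) = 1 + j1 → |·| ≈ 1.4142, ∠ ≈ 45.00°
pole (1 + j20·0.025) = 1 + j0.5 → |·| ≈ 1.118, ∠ ≈ 26.57°
|T| = 0.125 · 1 / (1.4142 · 1.118) ≈ 0.07906
Gain = 20 log₁₀(0.07906) ≈ -22.04 dB
∠T = (0°) − (45.00° + 26.57°) = -71.57°

At ω = 40 rad/s:
pole (1 + j40·0.05) = 1 + j2 → |·| ≈ 2.2361, ∠ ≈ 63.43°
pole (1 + j40·0.025) = 1 + j1 → |·| ≈ 1.4142, ∠ ≈ 45.00°
|T| = 0.125 · 1 / (2.2361 · 1.4142) ≈ 0.039528
Gain = 20 log₁₀(0.039528) ≈ -28.06 dB
∠T = (0°) − (63.43° + 45.00°) = -108.43°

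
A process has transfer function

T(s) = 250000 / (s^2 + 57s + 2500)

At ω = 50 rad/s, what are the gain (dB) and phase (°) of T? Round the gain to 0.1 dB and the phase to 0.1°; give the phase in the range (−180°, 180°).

38.9 dB, -90.0°

At s = jω = j50:
quadratic: (j50)² + 57·j50 + 2500 = 0 + j2850 → |·| ≈ 2850, ∠ ≈ 90.00°
|T| = 250000 / 2850 ≈ 87.719
Gain = 20 log₁₀(87.719) ≈ 38.86 dB
∠T = 0.00° − 90.00° = -90.00°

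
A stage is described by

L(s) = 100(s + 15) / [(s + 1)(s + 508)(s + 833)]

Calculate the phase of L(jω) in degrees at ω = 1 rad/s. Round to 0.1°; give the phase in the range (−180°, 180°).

At s = jω = j1:
zero (s+15): 15 + j1 → |·| = √(15²+1²) = √226 ≈ 15.033, ∠ = arctan(1/15) ≈ 3.81°
pole (s+1): 1 + j1 → |·| = √(1²+1²) = √2 ≈ 1.4142, ∠ = arctan(1/1) ≈ 45.00°
pole (s+508): 508 + j1 → |·| = √(508²+1²) = √258065 ≈ 508, ∠ = arctan(1/508) ≈ 0.11°
pole (s+833): 833 + j1 → |·| = √(833²+1²) = √693890 ≈ 833, ∠ = arctan(1/833) ≈ 0.07°
∠L = 3.81° − 45.18° = -41.37°

-41.4°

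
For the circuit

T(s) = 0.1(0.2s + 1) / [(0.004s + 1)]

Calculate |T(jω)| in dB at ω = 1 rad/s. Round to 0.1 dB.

-19.8 dB

At ω = 1 rad/s:
zero (1 + j1·0.2) = 1 + j0.2 → |·| ≈ 1.0198, ∠ ≈ 11.31°
pole (1 + j1·0.004) = 1 + j0.004 → |·| ≈ 1, ∠ ≈ 0.23°
|T| = 0.1 · 1.0198 / (1) ≈ 0.10198
Gain = 20 log₁₀(0.10198) ≈ -19.83 dB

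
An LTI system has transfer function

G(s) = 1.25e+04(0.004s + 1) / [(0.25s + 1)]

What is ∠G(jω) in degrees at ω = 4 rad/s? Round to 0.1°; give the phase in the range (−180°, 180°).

At ω = 4 rad/s:
zero (1 + j4·0.004) = 1 + j0.016 → |·| ≈ 1.0001, ∠ ≈ 0.92°
pole (1 + j4·0.25) = 1 + j1 → |·| ≈ 1.4142, ∠ ≈ 45.00°
∠G = (0.92°) − (45.00°) = -44.08°

-44.1°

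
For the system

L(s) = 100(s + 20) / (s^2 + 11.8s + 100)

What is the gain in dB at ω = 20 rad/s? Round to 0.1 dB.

17.4 dB

At s = jω = j20:
zero (s+20): 20 + j20 → |·| = √(20²+20²) = √800 ≈ 28.284, ∠ = arctan(20/20) ≈ 45.00°
quadratic: (j20)² + 11.8·j20 + 100 = -300 + j236 → |·| ≈ 381.7, ∠ ≈ 141.81°
|L| = 100 · 28.284 / 381.7 ≈ 7.41
Gain = 20 log₁₀(7.41) ≈ 17.40 dB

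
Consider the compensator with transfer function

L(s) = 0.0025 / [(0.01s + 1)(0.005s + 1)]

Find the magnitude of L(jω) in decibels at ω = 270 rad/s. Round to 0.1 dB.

At ω = 270 rad/s:
pole (1 + j270·0.01) = 1 + j2.7 → |·| ≈ 2.8792, ∠ ≈ 69.68°
pole (1 + j270·0.005) = 1 + j1.35 → |·| ≈ 1.68, ∠ ≈ 53.47°
|L| = 0.0025 · 1 / (2.8792 · 1.68) ≈ 0.00051684
Gain = 20 log₁₀(0.00051684) ≈ -65.73 dB

-65.7 dB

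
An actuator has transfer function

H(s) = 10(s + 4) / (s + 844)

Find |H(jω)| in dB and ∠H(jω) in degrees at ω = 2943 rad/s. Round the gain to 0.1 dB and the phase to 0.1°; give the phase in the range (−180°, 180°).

19.7 dB, 15.9°

At s = jω = j2943:
zero (s+4): 4 + j2943 → |·| = √(4²+2943²) = √8661265 ≈ 2943, ∠ = arctan(2943/4) ≈ 89.92°
pole (s+844): 844 + j2943 → |·| = √(844²+2943²) = √9373585 ≈ 3061.6, ∠ = arctan(2943/844) ≈ 74.00°
|H| = 10 · 2943 / 3061.6 ≈ 9.6126
Gain = 20 log₁₀(9.6126) ≈ 19.66 dB
∠H = 89.92° − 74.00° = 15.92°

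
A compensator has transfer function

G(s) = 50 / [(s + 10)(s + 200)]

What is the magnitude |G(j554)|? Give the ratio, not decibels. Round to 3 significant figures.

At s = jω = j554:
pole (s+10): 10 + j554 → |·| = √(10²+554²) = √307016 ≈ 554.09, ∠ = arctan(554/10) ≈ 88.97°
pole (s+200): 200 + j554 → |·| = √(200²+554²) = √346916 ≈ 589, ∠ = arctan(554/200) ≈ 70.15°
|G| = 50 / 3.2636e+05 ≈ 0.00015321

0.000153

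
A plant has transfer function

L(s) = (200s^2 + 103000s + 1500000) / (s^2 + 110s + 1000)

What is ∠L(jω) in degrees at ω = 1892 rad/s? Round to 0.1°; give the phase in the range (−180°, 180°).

-11.9°

Substitute s = j1892:
Numerator: 200(j1892)^2 + 103000(j1892) + 1500000 = -714432800 + j194876000
Denominator: (j1892)^2 + 110(j1892) + 1000 = -3578664 + j208120
|N| = √(714432800² + 194876000²) ≈ 7.4053e+08, ∠N ≈ 164.74°
|D| = √(3578664² + 208120²) ≈ 3.5847e+06, ∠D ≈ 176.67°
∠L = 164.74° − 176.67° = -11.93°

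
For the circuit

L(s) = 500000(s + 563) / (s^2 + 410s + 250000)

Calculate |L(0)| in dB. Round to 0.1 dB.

61.0 dB

L(0) = 500000·563 / 250000 = 1126
20 log₁₀(1126) ≈ 61.03 dB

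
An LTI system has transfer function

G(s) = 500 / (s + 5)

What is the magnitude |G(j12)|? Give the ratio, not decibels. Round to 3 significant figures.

38.5

At s = jω = j12:
pole (s+5): 5 + j12 → |·| = √(5²+12²) = √169 ≈ 13, ∠ = arctan(12/5) ≈ 67.38°
|G| = 500 / 13 ≈ 38.462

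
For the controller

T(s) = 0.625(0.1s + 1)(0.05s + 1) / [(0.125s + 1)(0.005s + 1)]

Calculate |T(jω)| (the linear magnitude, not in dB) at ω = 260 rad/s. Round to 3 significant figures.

3.98

At ω = 260 rad/s:
zero (1 + j260·0.1) = 1 + j26 → |·| ≈ 26.019, ∠ ≈ 87.80°
zero (1 + j260·0.05) = 1 + j13 → |·| ≈ 13.038, ∠ ≈ 85.60°
pole (1 + j260·0.125) = 1 + j32.5 → |·| ≈ 32.515, ∠ ≈ 88.24°
pole (1 + j260·0.005) = 1 + j1.3 → |·| ≈ 1.6401, ∠ ≈ 52.43°
|T| = 0.625 · 26.019 · 13.038 / (32.515 · 1.6401) ≈ 3.9758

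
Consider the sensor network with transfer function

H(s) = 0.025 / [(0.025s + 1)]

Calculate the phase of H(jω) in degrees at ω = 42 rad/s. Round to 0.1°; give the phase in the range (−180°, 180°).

At ω = 42 rad/s:
pole (1 + j42·0.025) = 1 + j1.05 → |·| ≈ 1.45, ∠ ≈ 46.40°
∠H = (0°) − (46.40°) = -46.40°

-46.4°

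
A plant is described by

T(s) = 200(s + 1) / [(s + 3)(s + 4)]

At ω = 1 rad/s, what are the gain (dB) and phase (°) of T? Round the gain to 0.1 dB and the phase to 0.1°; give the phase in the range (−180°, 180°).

26.7 dB, 12.5°

At s = jω = j1:
zero (s+1): 1 + j1 → |·| = √(1²+1²) = √2 ≈ 1.4142, ∠ = arctan(1/1) ≈ 45.00°
pole (s+3): 3 + j1 → |·| = √(3²+1²) = √10 ≈ 3.1623, ∠ = arctan(1/3) ≈ 18.43°
pole (s+4): 4 + j1 → |·| = √(4²+1²) = √17 ≈ 4.1231, ∠ = arctan(1/4) ≈ 14.04°
|T| = 200 · 1.4142 / 13.038 ≈ 21.694
Gain = 20 log₁₀(21.694) ≈ 26.73 dB
∠T = 45.00° − 32.47° = 12.53°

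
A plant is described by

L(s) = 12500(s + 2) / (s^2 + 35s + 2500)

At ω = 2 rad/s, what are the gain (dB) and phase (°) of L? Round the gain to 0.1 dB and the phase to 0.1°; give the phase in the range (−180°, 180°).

23.0 dB, 43.4°

At s = jω = j2:
zero (s+2): 2 + j2 → |·| = √(2²+2²) = √8 ≈ 2.8284, ∠ = arctan(2/2) ≈ 45.00°
quadratic: (j2)² + 35·j2 + 2500 = 2496 + j70 → |·| ≈ 2497, ∠ ≈ 1.61°
|L| = 12500 · 2.8284 / 2497 ≈ 14.159
Gain = 20 log₁₀(14.159) ≈ 23.02 dB
∠L = 45.00° − 1.61° = 43.39°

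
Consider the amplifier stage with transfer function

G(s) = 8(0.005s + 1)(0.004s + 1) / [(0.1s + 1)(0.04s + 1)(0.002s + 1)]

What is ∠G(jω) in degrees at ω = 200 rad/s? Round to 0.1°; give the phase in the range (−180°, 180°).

-108.2°

At ω = 200 rad/s:
zero (1 + j200·0.005) = 1 + j1 → |·| ≈ 1.4142, ∠ ≈ 45.00°
zero (1 + j200·0.004) = 1 + j0.8 → |·| ≈ 1.2806, ∠ ≈ 38.66°
pole (1 + j200·0.1) = 1 + j20 → |·| ≈ 20.025, ∠ ≈ 87.14°
pole (1 + j200·0.04) = 1 + j8 → |·| ≈ 8.0623, ∠ ≈ 82.87°
pole (1 + j200·0.002) = 1 + j0.4 → |·| ≈ 1.077, ∠ ≈ 21.80°
∠G = (45.00° + 38.66°) − (87.14° + 82.87° + 21.80°) = -108.15°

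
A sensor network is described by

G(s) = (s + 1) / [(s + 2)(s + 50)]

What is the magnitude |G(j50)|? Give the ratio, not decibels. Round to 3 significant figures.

0.0141

At s = jω = j50:
zero (s+1): 1 + j50 → |·| = √(1²+50²) = √2501 ≈ 50.01, ∠ = arctan(50/1) ≈ 88.85°
pole (s+2): 2 + j50 → |·| = √(2²+50²) = √2504 ≈ 50.04, ∠ = arctan(50/2) ≈ 87.71°
pole (s+50): 50 + j50 → |·| = √(50²+50²) = √5000 ≈ 70.711, ∠ = arctan(50/50) ≈ 45.00°
|G| = 1 · 50.01 / 3538.4 ≈ 0.014134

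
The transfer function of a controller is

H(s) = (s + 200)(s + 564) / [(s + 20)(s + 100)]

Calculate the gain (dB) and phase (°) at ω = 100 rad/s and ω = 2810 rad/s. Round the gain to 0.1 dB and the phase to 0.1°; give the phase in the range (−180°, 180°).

ω = 100: 19.0 dB, -87.1°; ω = 2810: 0.2 dB, -13.0°

At s = jω = j100:
zero (s+200): 200 + j100 → |·| = √(200²+100²) = √50000 ≈ 223.61, ∠ = arctan(100/200) ≈ 26.57°
zero (s+564): 564 + j100 → |·| = √(564²+100²) = √328096 ≈ 572.8, ∠ = arctan(100/564) ≈ 10.05°
pole (s+20): 20 + j100 → |·| = √(20²+100²) = √10400 ≈ 101.98, ∠ = arctan(100/20) ≈ 78.69°
pole (s+100): 100 + j100 → |·| = √(100²+100²) = √20000 ≈ 141.42, ∠ = arctan(100/100) ≈ 45.00°
|H| = 1 · 1.2808e+05 / 14422 ≈ 8.8809
Gain = 20 log₁₀(8.8809) ≈ 18.97 dB
∠H = 36.62° − 123.69° = -87.07°

At s = jω = j2810:
zero (s+200): 200 + j2810 → |·| = √(200²+2810²) = √7936100 ≈ 2817.1, ∠ = arctan(2810/200) ≈ 85.93°
zero (s+564): 564 + j2810 → |·| = √(564²+2810²) = √8214196 ≈ 2866, ∠ = arctan(2810/564) ≈ 78.65°
pole (s+20): 20 + j2810 → |·| = √(20²+2810²) = √7896500 ≈ 2810.1, ∠ = arctan(2810/20) ≈ 89.59°
pole (s+100): 100 + j2810 → |·| = √(100²+2810²) = √7906100 ≈ 2811.8, ∠ = arctan(2810/100) ≈ 87.96°
|H| = 1 · 8.0738e+06 / 7.9014e+06 ≈ 1.0218
Gain = 20 log₁₀(1.0218) ≈ 0.19 dB
∠H = 164.58° − 177.55° = -12.97°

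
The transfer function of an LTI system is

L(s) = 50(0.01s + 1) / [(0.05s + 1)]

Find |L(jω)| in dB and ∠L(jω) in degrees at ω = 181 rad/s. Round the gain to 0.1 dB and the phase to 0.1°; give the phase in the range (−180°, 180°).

21.1 dB, -22.6°

At ω = 181 rad/s:
zero (1 + j181·0.01) = 1 + j1.81 → |·| ≈ 2.0679, ∠ ≈ 61.08°
pole (1 + j181·0.05) = 1 + j9.05 → |·| ≈ 9.1051, ∠ ≈ 83.69°
|L| = 50 · 2.0679 / (9.1051) ≈ 11.356
Gain = 20 log₁₀(11.356) ≈ 21.10 dB
∠L = (61.08°) − (83.69°) = -22.61°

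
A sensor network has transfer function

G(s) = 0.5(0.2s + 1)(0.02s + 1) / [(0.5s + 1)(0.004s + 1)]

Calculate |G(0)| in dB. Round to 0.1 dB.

G(0) = 0.5 · 1 / 1 = 0.5
20 log₁₀(0.5) ≈ -6.02 dB

-6.0 dB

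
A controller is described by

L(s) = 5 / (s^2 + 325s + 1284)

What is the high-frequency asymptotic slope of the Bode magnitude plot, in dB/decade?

Each pole contributes −20 dB/decade at high frequency; each zero contributes +20 dB/decade.
Net: 0 zero(s) − 2 pole(s) → -40 dB/decade.

-40 dB/decade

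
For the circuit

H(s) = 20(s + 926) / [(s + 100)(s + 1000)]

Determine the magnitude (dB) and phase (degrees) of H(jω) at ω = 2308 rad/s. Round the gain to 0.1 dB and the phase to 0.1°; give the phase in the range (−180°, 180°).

At s = jω = j2308:
zero (s+926): 926 + j2308 → |·| = √(926²+2308²) = √6184340 ≈ 2486.8, ∠ = arctan(2308/926) ≈ 68.14°
pole (s+100): 100 + j2308 → |·| = √(100²+2308²) = √5336864 ≈ 2310.2, ∠ = arctan(2308/100) ≈ 87.52°
pole (s+1000): 1000 + j2308 → |·| = √(1000²+2308²) = √6326864 ≈ 2515.3, ∠ = arctan(2308/1000) ≈ 66.57°
|H| = 20 · 2486.8 / 5.8108e+06 ≈ 0.0085592
Gain = 20 log₁₀(0.0085592) ≈ -41.35 dB
∠H = 68.14° − 154.09° = -85.95°

-41.4 dB, -86.0°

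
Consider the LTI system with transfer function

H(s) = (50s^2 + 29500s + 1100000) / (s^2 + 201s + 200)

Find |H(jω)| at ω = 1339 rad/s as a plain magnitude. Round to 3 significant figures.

Substitute s = j1339:
Numerator: 50(j1339)^2 + 29500(j1339) + 1100000 = -88546050 + j39500500
Denominator: (j1339)^2 + 201(j1339) + 200 = -1792721 + j269139
|N| = √(88546050² + 39500500²) ≈ 9.6957e+07, ∠N ≈ 155.96°
|D| = √(1792721² + 269139²) ≈ 1.8128e+06, ∠D ≈ 171.46°
|H| = 9.6957e+07 / 1.8128e+06 ≈ 53.485

53.5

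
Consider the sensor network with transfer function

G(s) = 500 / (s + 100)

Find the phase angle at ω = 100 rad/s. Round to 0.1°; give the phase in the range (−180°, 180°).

-45.0°

Substitute s = j100:
Numerator: 500 = 500 + j0
Denominator: (j100) + 100 = 100 + j100
|N| = √(500² + 0²) ≈ 500, ∠N ≈ 0.00°
|D| = √(100² + 100²) ≈ 141.42, ∠D ≈ 45.00°
∠G = 0.00° − 45.00° = -45.00°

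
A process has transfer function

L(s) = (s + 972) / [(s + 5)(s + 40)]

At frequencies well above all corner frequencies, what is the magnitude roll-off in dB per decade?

-20 dB/decade

Each pole contributes −20 dB/decade at high frequency; each zero contributes +20 dB/decade.
Net: 1 zero(s) − 2 pole(s) → -20 dB/decade.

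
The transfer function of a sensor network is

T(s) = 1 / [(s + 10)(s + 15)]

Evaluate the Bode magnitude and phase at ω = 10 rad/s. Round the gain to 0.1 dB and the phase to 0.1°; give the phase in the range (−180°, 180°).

At s = jω = j10:
pole (s+10): 10 + j10 → |·| = √(10²+10²) = √200 ≈ 14.142, ∠ = arctan(10/10) ≈ 45.00°
pole (s+15): 15 + j10 → |·| = √(15²+10²) = √325 ≈ 18.028, ∠ = arctan(10/15) ≈ 33.69°
|T| = 1 / 254.95 ≈ 0.0039223
Gain = 20 log₁₀(0.0039223) ≈ -48.13 dB
∠T = 0.00° − 78.69° = -78.69°

-48.1 dB, -78.7°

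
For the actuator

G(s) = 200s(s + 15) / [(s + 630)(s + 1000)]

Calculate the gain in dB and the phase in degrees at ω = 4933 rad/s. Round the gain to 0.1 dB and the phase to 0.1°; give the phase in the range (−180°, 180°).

At s = jω = j4933:
zero (s+15): 15 + j4933 → |·| = √(15²+4933²) = √24334714 ≈ 4933, ∠ = arctan(4933/15) ≈ 89.83°
zero at origin: s = j4933 → |·| = 4933, ∠ = 90.00°
pole (s+630): 630 + j4933 → |·| = √(630²+4933²) = √24731389 ≈ 4973.1, ∠ = arctan(4933/630) ≈ 82.72°
pole (s+1000): 1000 + j4933 → |·| = √(1000²+4933²) = √25334489 ≈ 5033.3, ∠ = arctan(4933/1000) ≈ 78.54°
|G| = 200 · 2.4334e+07 / 2.5031e+07 ≈ 194.43
Gain = 20 log₁₀(194.43) ≈ 45.78 dB
∠G = 179.83° − 161.26° = 18.57°

45.8 dB, 18.6°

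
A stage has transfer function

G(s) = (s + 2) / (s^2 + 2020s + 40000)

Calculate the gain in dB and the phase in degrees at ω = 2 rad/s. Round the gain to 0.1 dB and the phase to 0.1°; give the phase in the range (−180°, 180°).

-83.1 dB, 39.2°

Substitute s = j2:
Numerator: (j2) + 2 = 2 + j2
Denominator: (j2)^2 + 2020(j2) + 40000 = 39996 + j4040
|N| = √(2² + 2²) ≈ 2.8284, ∠N ≈ 45.00°
|D| = √(39996² + 4040²) ≈ 40200, ∠D ≈ 5.77°
|G| = 2.8284 / 40200 ≈ 7.0358e-05
Gain = 20 log₁₀(7.0358e-05) ≈ -83.05 dB
∠G = 45.00° − 5.77° = 39.23°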